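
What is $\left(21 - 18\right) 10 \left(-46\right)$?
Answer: $-1380$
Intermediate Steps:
$\left(21 - 18\right) 10 \left(-46\right) = 3 \cdot 10 \left(-46\right) = 30 \left(-46\right) = -1380$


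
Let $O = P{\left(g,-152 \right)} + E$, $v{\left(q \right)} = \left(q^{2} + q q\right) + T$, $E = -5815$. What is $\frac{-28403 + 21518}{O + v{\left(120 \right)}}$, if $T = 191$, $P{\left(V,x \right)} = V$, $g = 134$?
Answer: $- \frac{153}{518} \approx -0.29537$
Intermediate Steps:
$v{\left(q \right)} = 191 + 2 q^{2}$ ($v{\left(q \right)} = \left(q^{2} + q q\right) + 191 = \left(q^{2} + q^{2}\right) + 191 = 2 q^{2} + 191 = 191 + 2 q^{2}$)
$O = -5681$ ($O = 134 - 5815 = -5681$)
$\frac{-28403 + 21518}{O + v{\left(120 \right)}} = \frac{-28403 + 21518}{-5681 + \left(191 + 2 \cdot 120^{2}\right)} = - \frac{6885}{-5681 + \left(191 + 2 \cdot 14400\right)} = - \frac{6885}{-5681 + \left(191 + 28800\right)} = - \frac{6885}{-5681 + 28991} = - \frac{6885}{23310} = \left(-6885\right) \frac{1}{23310} = - \frac{153}{518}$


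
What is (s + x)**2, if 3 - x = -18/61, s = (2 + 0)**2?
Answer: 198025/3721 ≈ 53.218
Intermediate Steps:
s = 4 (s = 2**2 = 4)
x = 201/61 (x = 3 - (-18)/61 = 3 - 1*(-18/61) = 3 + 18/61 = 201/61 ≈ 3.2951)
(s + x)**2 = (4 + 201/61)**2 = (445/61)**2 = 198025/3721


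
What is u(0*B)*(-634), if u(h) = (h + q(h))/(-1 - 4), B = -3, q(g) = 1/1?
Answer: 634/5 ≈ 126.80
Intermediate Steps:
q(g) = 1
u(h) = -⅕ - h/5 (u(h) = (h + 1)/(-1 - 4) = (1 + h)/(-5) = (1 + h)*(-⅕) = -⅕ - h/5)
u(0*B)*(-634) = (-⅕ - 0*(-3))*(-634) = (-⅕ - ⅕*0)*(-634) = (-⅕ + 0)*(-634) = -⅕*(-634) = 634/5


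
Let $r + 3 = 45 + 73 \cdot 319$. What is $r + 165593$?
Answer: $188922$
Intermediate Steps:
$r = 23329$ ($r = -3 + \left(45 + 73 \cdot 319\right) = -3 + \left(45 + 23287\right) = -3 + 23332 = 23329$)
$r + 165593 = 23329 + 165593 = 188922$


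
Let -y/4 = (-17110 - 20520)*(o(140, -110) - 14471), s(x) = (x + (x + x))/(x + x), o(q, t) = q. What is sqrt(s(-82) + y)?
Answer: I*sqrt(8628408474)/2 ≈ 46445.0*I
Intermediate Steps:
s(x) = 3/2 (s(x) = (x + 2*x)/((2*x)) = (3*x)*(1/(2*x)) = 3/2)
y = -2157102120 (y = -4*(-17110 - 20520)*(140 - 14471) = -(-150520)*(-14331) = -4*539275530 = -2157102120)
sqrt(s(-82) + y) = sqrt(3/2 - 2157102120) = sqrt(-4314204237/2) = I*sqrt(8628408474)/2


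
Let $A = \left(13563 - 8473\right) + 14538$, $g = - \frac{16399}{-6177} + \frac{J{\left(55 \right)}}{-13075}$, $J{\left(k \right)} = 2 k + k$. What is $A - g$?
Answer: $\frac{317005558396}{16152855} \approx 19625.0$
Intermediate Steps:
$J{\left(k \right)} = 3 k$
$g = \frac{42679544}{16152855}$ ($g = - \frac{16399}{-6177} + \frac{3 \cdot 55}{-13075} = \left(-16399\right) \left(- \frac{1}{6177}\right) + 165 \left(- \frac{1}{13075}\right) = \frac{16399}{6177} - \frac{33}{2615} = \frac{42679544}{16152855} \approx 2.6422$)
$A = 19628$ ($A = 5090 + 14538 = 19628$)
$A - g = 19628 - \frac{42679544}{16152855} = \frac{317005558396}{16152855}$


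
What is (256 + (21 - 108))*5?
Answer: 845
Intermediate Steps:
(256 + (21 - 108))*5 = (256 - 87)*5 = 169*5 = 845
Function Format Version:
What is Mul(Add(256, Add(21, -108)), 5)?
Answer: 845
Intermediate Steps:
Mul(Add(256, Add(21, -108)), 5) = Mul(Add(256, -87), 5) = Mul(169, 5) = 845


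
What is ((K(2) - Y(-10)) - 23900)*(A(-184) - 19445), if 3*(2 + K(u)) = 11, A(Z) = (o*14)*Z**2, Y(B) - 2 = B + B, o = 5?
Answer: -168390379475/3 ≈ -5.6130e+10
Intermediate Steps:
Y(B) = 2 + 2*B (Y(B) = 2 + (B + B) = 2 + 2*B)
A(Z) = 70*Z**2 (A(Z) = (5*14)*Z**2 = 70*Z**2)
K(u) = 5/3 (K(u) = -2 + (1/3)*11 = -2 + 11/3 = 5/3)
((K(2) - Y(-10)) - 23900)*(A(-184) - 19445) = ((5/3 - (2 + 2*(-10))) - 23900)*(70*(-184)**2 - 19445) = ((5/3 - (2 - 20)) - 23900)*(70*33856 - 19445) = ((5/3 - 1*(-18)) - 23900)*(2369920 - 19445) = ((5/3 + 18) - 23900)*2350475 = (59/3 - 23900)*2350475 = -71641/3*2350475 = -168390379475/3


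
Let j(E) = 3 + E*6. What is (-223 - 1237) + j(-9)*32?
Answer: -3092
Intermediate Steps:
j(E) = 3 + 6*E
(-223 - 1237) + j(-9)*32 = (-223 - 1237) + (3 + 6*(-9))*32 = -1460 + (3 - 54)*32 = -1460 - 51*32 = -1460 - 1632 = -3092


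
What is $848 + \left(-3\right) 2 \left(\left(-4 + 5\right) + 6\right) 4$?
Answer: $680$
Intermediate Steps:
$848 + \left(-3\right) 2 \left(\left(-4 + 5\right) + 6\right) 4 = 848 + - 6 \left(1 + 6\right) 4 = 848 + \left(-6\right) 7 \cdot 4 = 848 - 168 = 680$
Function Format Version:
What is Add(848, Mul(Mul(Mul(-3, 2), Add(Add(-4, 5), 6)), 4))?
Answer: 680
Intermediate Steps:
Add(848, Mul(Mul(Mul(-3, 2), Add(Add(-4, 5), 6)), 4)) = Add(848, Mul(Mul(-6, Add(1, 6)), 4)) = Add(848, Mul(Mul(-6, 7), 4)) = Add(848, Mul(-42, 4)) = Add(848, -168) = 680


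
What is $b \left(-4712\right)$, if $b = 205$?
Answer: $-965960$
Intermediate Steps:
$b \left(-4712\right) = 205 \left(-4712\right) = -965960$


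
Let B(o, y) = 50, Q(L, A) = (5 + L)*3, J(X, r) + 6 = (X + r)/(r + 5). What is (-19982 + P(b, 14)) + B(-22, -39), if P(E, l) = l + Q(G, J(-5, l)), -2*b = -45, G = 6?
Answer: -19885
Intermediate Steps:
J(X, r) = -6 + (X + r)/(5 + r) (J(X, r) = -6 + (X + r)/(r + 5) = -6 + (X + r)/(5 + r))
Q(L, A) = 15 + 3*L
b = 45/2 (b = -½*(-45) = 45/2 ≈ 22.500)
P(E, l) = 33 + l (P(E, l) = l + (15 + 3*6) = l + (15 + 18) = l + 33 = 33 + l)
(-19982 + P(b, 14)) + B(-22, -39) = (-19982 + (33 + 14)) + 50 = (-19982 + 47) + 50 = -19935 + 50 = -19885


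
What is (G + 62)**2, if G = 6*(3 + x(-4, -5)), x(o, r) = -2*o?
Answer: 16384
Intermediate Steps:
G = 66 (G = 6*(3 - 2*(-4)) = 6*(3 + 8) = 6*11 = 66)
(G + 62)**2 = (66 + 62)**2 = 128**2 = 16384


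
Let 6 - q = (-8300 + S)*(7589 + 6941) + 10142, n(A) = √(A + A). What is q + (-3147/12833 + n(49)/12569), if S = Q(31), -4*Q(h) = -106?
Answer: 1542575606080/12833 + 7*√2/12569 ≈ 1.2020e+8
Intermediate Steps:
Q(h) = 53/2 (Q(h) = -¼*(-106) = 53/2)
S = 53/2 ≈ 26.500
n(A) = √2*√A (n(A) = √(2*A) = √2*√A)
q = 120203819 (q = 6 - ((-8300 + 53/2)*(7589 + 6941) + 10142) = 6 - (-16547/2*14530 + 10142) = 6 - (-120213955 + 10142) = 6 - 1*(-120203813) = 6 + 120203813 = 120203819)
q + (-3147/12833 + n(49)/12569) = 120203819 + (-3147/12833 + (√2*√49)/12569) = 120203819 + (-3147*1/12833 + (√2*7)*(1/12569)) = 120203819 + (-3147/12833 + (7*√2)*(1/12569)) = 120203819 + (-3147/12833 + 7*√2/12569) = 1542575606080/12833 + 7*√2/12569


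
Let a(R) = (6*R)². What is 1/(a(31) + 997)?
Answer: 1/35593 ≈ 2.8095e-5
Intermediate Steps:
a(R) = 36*R²
1/(a(31) + 997) = 1/(36*31² + 997) = 1/(36*961 + 997) = 1/(34596 + 997) = 1/35593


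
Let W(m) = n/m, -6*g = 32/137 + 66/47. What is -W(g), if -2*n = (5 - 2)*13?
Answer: -753363/10546 ≈ -71.436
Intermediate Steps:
n = -39/2 (n = -(5 - 2)*13/2 = -3*13/2 = -1/2*39 = -39/2 ≈ -19.500)
g = -5273/19317 (g = -(32/137 + 66/47)/6 = -1/6*10546/6439 = -5273/19317 ≈ -0.27297)
W(m) = -39/(2*m)
-W(g) = -(-39)/(2*(-5273/19317)) = -(-39)*(-19317)/(2*5273) = -1*753363/10546 = -753363/10546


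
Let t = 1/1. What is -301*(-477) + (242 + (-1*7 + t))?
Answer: 143813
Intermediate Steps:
t = 1
-301*(-477) + (242 + (-1*7 + t)) = -301*(-477) + (242 + (-1*7 + 1)) = 143577 + (242 + (-7 + 1)) = 143577 + (242 - 6) = 143577 + 236 = 143813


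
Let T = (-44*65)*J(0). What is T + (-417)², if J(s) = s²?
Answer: 173889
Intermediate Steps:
T = 0 (T = -44*65*0² = -2860*0 = 0)
T + (-417)² = 0 + (-417)² = 0 + 173889 = 173889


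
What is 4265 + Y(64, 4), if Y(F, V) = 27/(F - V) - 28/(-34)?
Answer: 1450533/340 ≈ 4266.3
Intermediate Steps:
Y(F, V) = 14/17 + 27/(F - V) (Y(F, V) = 27/(F - V) - 28*(-1/34) = 27/(F - V) + 14/17 = 14/17 + 27/(F - V))
4265 + Y(64, 4) = 4265 + (459 - 14*4 + 14*64)/(17*(64 - 1*4)) = 4265 + (459 - 56 + 896)/(17*(64 - 4)) = 4265 + (1/17)*1299/60 = 4265 + (1/17)*(1/60)*1299 = 4265 + 433/340 = 1450533/340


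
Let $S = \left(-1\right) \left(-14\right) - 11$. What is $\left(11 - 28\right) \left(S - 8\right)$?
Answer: $85$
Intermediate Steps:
$S = 3$ ($S = 14 - 11 = 3$)
$\left(11 - 28\right) \left(S - 8\right) = \left(11 - 28\right) \left(3 - 8\right) = - 17 \left(3 - 8\right) = \left(-17\right) \left(-5\right) = 85$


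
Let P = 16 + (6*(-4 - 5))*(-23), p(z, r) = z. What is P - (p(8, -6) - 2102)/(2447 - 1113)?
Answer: 840133/667 ≈ 1259.6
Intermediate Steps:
P = 1258 (P = 16 + (6*(-9))*(-23) = 16 - 54*(-23) = 16 + 1242 = 1258)
P - (p(8, -6) - 2102)/(2447 - 1113) = 1258 - (8 - 2102)/(2447 - 1113) = 1258 - (-2094)/1334 = 1258 - 1*(-1047/667) = 1258 + 1047/667 = 840133/667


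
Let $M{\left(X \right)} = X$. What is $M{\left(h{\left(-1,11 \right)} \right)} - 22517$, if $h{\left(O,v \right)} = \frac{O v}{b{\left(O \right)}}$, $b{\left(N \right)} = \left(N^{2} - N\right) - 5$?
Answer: $- \frac{67540}{3} \approx -22513.0$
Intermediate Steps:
$b{\left(N \right)} = -5 + N^{2} - N$
$h{\left(O,v \right)} = \frac{O v}{-5 + O^{2} - O}$
$M{\left(h{\left(-1,11 \right)} \right)} - 22517 = \left(-1\right) 11 \frac{1}{-5 + \left(-1\right)^{2} - -1} - 22517 = \left(-1\right) 11 \frac{1}{-5 + 1 + 1} - 22517 = \left(-1\right) 11 \frac{1}{-3} - 22517 = \left(-1\right) 11 \left(- \frac{1}{3}\right) - 22517 = \frac{11}{3} - 22517 = - \frac{67540}{3}$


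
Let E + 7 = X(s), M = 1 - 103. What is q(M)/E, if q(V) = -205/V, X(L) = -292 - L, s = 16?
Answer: -41/6426 ≈ -0.0063803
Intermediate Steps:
M = -102
E = -315 (E = -7 + (-292 - 1*16) = -7 + (-292 - 16) = -7 - 308 = -315)
q(M)/E = -205/(-102)/(-315) = -205*(-1/102)*(-1/315) = (205/102)*(-1/315) = -41/6426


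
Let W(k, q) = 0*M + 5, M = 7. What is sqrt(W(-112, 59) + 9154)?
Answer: sqrt(9159) ≈ 95.703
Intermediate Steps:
W(k, q) = 5 (W(k, q) = 0*7 + 5 = 0 + 5 = 5)
sqrt(W(-112, 59) + 9154) = sqrt(5 + 9154) = sqrt(9159)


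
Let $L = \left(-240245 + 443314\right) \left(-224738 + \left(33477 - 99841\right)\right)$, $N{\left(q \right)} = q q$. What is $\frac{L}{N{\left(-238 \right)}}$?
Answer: $- \frac{4222413717}{4046} \approx -1.0436 \cdot 10^{6}$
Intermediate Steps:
$N{\left(q \right)} = q^{2}$
$L = -59113792038$ ($L = 203069 \left(-224738 + \left(33477 - 99841\right)\right) = 203069 \left(-224738 - 66364\right) = 203069 \left(-291102\right) = -59113792038$)
$\frac{L}{N{\left(-238 \right)}} = - \frac{59113792038}{\left(-238\right)^{2}} = - \frac{59113792038}{56644} = \left(-59113792038\right) \frac{1}{56644} = - \frac{4222413717}{4046}$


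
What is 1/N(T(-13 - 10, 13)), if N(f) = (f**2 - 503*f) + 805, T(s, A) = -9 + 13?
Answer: -1/1191 ≈ -0.00083963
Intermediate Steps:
T(s, A) = 4
N(f) = 805 + f**2 - 503*f
1/N(T(-13 - 10, 13)) = 1/(805 + 4**2 - 503*4) = 1/(805 + 16 - 2012) = 1/(-1191) = -1/1191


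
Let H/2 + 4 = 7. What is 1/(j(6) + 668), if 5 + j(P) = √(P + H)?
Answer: 221/146519 - 2*√3/439557 ≈ 0.0015005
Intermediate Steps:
H = 6 (H = -8 + 2*7 = -8 + 14 = 6)
j(P) = -5 + √(6 + P) (j(P) = -5 + √(P + 6) = -5 + √(6 + P))
1/(j(6) + 668) = 1/((-5 + √(6 + 6)) + 668) = 1/((-5 + √12) + 668) = 1/((-5 + 2*√3) + 668) = 1/(663 + 2*√3)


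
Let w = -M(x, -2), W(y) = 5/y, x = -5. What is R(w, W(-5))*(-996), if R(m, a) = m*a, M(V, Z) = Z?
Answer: 1992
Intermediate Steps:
w = 2 (w = -1*(-2) = 2)
R(m, a) = a*m
R(w, W(-5))*(-996) = ((5/(-5))*2)*(-996) = ((5*(-⅕))*2)*(-996) = -1*2*(-996) = -2*(-996) = 1992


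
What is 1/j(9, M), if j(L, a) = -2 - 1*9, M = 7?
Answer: -1/11 ≈ -0.090909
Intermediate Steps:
j(L, a) = -11 (j(L, a) = -2 - 9 = -11)
1/j(9, M) = 1/(-11) = -1/11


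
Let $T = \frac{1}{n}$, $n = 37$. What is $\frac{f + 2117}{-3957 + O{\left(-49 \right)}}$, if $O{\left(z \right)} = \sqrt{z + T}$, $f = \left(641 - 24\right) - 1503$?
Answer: $- \frac{60076493}{193114075} - \frac{2462 i \sqrt{16761}}{579342225} \approx -0.31109 - 0.00055018 i$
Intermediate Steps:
$f = -886$ ($f = 617 - 1503 = -886$)
$T = \frac{1}{37} \approx 0.027027$
$O{\left(z \right)} = \sqrt{\frac{1}{37} + z}$ ($O{\left(z \right)} = \sqrt{z + \frac{1}{37}} = \sqrt{\frac{1}{37} + z}$)
$\frac{f + 2117}{-3957 + O{\left(-49 \right)}} = \frac{-886 + 2117}{-3957 + \frac{\sqrt{37 + 1369 \left(-49\right)}}{37}} = \frac{1231}{-3957 + \frac{\sqrt{37 - 67081}}{37}} = \frac{1231}{-3957 + \frac{\sqrt{-67044}}{37}} = \frac{1231}{-3957 + \frac{2 i \sqrt{16761}}{37}}$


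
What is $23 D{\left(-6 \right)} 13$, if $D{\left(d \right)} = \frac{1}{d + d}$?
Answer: $- \frac{299}{12} \approx -24.917$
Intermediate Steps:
$D{\left(d \right)} = \frac{1}{2 d}$
$23 D{\left(-6 \right)} 13 = 23 \frac{1}{2 \left(-6\right)} 13 = 23 \cdot \frac{1}{2} \left(- \frac{1}{6}\right) 13 = 23 \left(- \frac{1}{12}\right) 13 = \left(- \frac{23}{12}\right) 13 = - \frac{299}{12}$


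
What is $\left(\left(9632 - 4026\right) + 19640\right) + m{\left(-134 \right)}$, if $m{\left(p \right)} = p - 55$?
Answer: $25057$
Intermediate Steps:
$m{\left(p \right)} = -55 + p$
$\left(\left(9632 - 4026\right) + 19640\right) + m{\left(-134 \right)} = \left(\left(9632 - 4026\right) + 19640\right) - 189 = \left(5606 + 19640\right) - 189 = 25246 - 189 = 25057$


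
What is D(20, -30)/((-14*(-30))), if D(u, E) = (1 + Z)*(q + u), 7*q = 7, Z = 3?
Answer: ⅕ ≈ 0.20000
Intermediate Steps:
q = 1 (q = (⅐)*7 = 1)
D(u, E) = 4 + 4*u (D(u, E) = (1 + 3)*(1 + u) = 4*(1 + u) = 4 + 4*u)
D(20, -30)/((-14*(-30))) = (4 + 4*20)/((-14*(-30))) = (4 + 80)/420 = 84*(1/420) = ⅕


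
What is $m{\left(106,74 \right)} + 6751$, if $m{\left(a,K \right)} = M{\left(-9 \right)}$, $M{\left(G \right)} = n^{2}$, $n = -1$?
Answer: $6752$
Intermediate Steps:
$M{\left(G \right)} = 1$ ($M{\left(G \right)} = \left(-1\right)^{2} = 1$)
$m{\left(a,K \right)} = 1$
$m{\left(106,74 \right)} + 6751 = 1 + 6751 = 6752$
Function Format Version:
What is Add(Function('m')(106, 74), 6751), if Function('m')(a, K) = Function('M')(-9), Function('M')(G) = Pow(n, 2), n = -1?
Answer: 6752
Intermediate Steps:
Function('M')(G) = 1 (Function('M')(G) = Pow(-1, 2) = 1)
Function('m')(a, K) = 1
Add(Function('m')(106, 74), 6751) = Add(1, 6751) = 6752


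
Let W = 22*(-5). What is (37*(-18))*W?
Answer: 73260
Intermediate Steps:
W = -110
(37*(-18))*W = (37*(-18))*(-110) = -666*(-110) = 73260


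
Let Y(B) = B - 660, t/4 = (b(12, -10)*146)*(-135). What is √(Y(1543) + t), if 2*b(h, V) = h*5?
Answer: I*√2364317 ≈ 1537.6*I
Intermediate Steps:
b(h, V) = 5*h/2 (b(h, V) = (h*5)/2 = (5*h)/2 = 5*h/2)
t = -2365200 (t = 4*((((5/2)*12)*146)*(-135)) = 4*((30*146)*(-135)) = 4*(4380*(-135)) = 4*(-591300) = -2365200)
Y(B) = -660 + B
√(Y(1543) + t) = √((-660 + 1543) - 2365200) = √(883 - 2365200) = √(-2364317) = I*√2364317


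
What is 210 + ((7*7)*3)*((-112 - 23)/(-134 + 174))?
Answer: -2289/8 ≈ -286.13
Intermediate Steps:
210 + ((7*7)*3)*((-112 - 23)/(-134 + 174)) = 210 + (49*3)*(-135/40) = 210 + 147*(-135*1/40) = 210 + 147*(-27/8) = 210 - 3969/8 = -2289/8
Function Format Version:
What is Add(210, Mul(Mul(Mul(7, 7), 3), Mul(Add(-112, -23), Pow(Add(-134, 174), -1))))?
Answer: Rational(-2289, 8) ≈ -286.13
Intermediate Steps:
Add(210, Mul(Mul(Mul(7, 7), 3), Mul(Add(-112, -23), Pow(Add(-134, 174), -1)))) = Add(210, Mul(Mul(49, 3), Mul(-135, Pow(40, -1)))) = Add(210, Mul(147, Mul(-135, Rational(1, 40)))) = Add(210, Mul(147, Rational(-27, 8))) = Add(210, Rational(-3969, 8)) = Rational(-2289, 8)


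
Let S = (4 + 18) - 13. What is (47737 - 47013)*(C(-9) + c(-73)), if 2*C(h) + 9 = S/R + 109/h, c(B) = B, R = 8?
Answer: -2163131/36 ≈ -60087.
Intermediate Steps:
S = 9 (S = 22 - 13 = 9)
C(h) = -63/16 + 109/(2*h) (C(h) = -9/2 + (9/8 + 109/h)/2 = -9/2 + (9/16 + 109/(2*h)) = -63/16 + 109/(2*h))
(47737 - 47013)*(C(-9) + c(-73)) = (47737 - 47013)*((1/16)*(872 - 63*(-9))/(-9) - 73) = 724*((1/16)*(-⅑)*(872 + 567) - 73) = 724*((1/16)*(-⅑)*1439 - 73) = 724*(-1439/144 - 73) = 724*(-11951/144) = -2163131/36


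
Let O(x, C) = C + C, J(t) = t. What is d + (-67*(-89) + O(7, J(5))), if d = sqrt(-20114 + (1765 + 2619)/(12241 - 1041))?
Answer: 5973 + I*sqrt(98556682)/70 ≈ 5973.0 + 141.82*I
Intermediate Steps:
O(x, C) = 2*C
d = I*sqrt(98556682)/70 (d = sqrt(-20114 + 4384/11200) = sqrt(-20114 + 4384*(1/11200)) = sqrt(-20114 + 137/350) = sqrt(-7039763/350) = I*sqrt(98556682)/70 ≈ 141.82*I)
d + (-67*(-89) + O(7, J(5))) = I*sqrt(98556682)/70 + (-67*(-89) + 2*5) = I*sqrt(98556682)/70 + (5963 + 10) = I*sqrt(98556682)/70 + 5973 = 5973 + I*sqrt(98556682)/70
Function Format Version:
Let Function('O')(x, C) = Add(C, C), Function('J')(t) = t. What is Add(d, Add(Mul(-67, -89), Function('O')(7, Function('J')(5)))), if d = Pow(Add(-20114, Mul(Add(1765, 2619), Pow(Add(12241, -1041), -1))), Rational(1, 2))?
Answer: Add(5973, Mul(Rational(1, 70), I, Pow(98556682, Rational(1, 2)))) ≈ Add(5973.0, Mul(141.82, I))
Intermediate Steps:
Function('O')(x, C) = Mul(2, C)
d = Mul(Rational(1, 70), I, Pow(98556682, Rational(1, 2))) (d = Pow(Add(-20114, Mul(4384, Pow(11200, -1))), Rational(1, 2)) = Pow(Add(-20114, Mul(4384, Rational(1, 11200))), Rational(1, 2)) = Pow(Add(-20114, Rational(137, 350)), Rational(1, 2)) = Pow(Rational(-7039763, 350), Rational(1, 2)) = Mul(Rational(1, 70), I, Pow(98556682, Rational(1, 2))) ≈ Mul(141.82, I))
Add(d, Add(Mul(-67, -89), Function('O')(7, Function('J')(5)))) = Add(Mul(Rational(1, 70), I, Pow(98556682, Rational(1, 2))), Add(Mul(-67, -89), Mul(2, 5))) = Add(Mul(Rational(1, 70), I, Pow(98556682, Rational(1, 2))), Add(5963, 10)) = Add(Mul(Rational(1, 70), I, Pow(98556682, Rational(1, 2))), 5973) = Add(5973, Mul(Rational(1, 70), I, Pow(98556682, Rational(1, 2))))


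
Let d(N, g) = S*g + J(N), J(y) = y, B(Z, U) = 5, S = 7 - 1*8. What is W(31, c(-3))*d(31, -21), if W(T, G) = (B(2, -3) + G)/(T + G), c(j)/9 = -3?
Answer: -286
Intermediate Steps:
S = -1 (S = 7 - 8 = -1)
c(j) = -27 (c(j) = 9*(-3) = -27)
W(T, G) = (5 + G)/(G + T) (W(T, G) = (5 + G)/(T + G) = (5 + G)/(G + T))
d(N, g) = N - g (d(N, g) = -g + N = N - g)
W(31, c(-3))*d(31, -21) = ((5 - 27)/(-27 + 31))*(31 - 1*(-21)) = (-22/4)*(31 + 21) = ((¼)*(-22))*52 = -11/2*52 = -286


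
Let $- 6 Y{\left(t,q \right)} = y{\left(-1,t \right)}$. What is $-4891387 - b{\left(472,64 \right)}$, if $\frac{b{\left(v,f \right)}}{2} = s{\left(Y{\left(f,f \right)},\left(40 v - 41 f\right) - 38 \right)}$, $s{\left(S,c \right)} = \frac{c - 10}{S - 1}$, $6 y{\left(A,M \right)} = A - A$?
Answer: $-4858971$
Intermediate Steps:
$y{\left(A,M \right)} = 0$ ($y{\left(A,M \right)} = \frac{A - A}{6} = \frac{1}{6} \cdot 0 = 0$)
$Y{\left(t,q \right)} = 0$ ($Y{\left(t,q \right)} = \left(- \frac{1}{6}\right) 0 = 0$)
$s{\left(S,c \right)} = \frac{-10 + c}{-1 + S}$
$b{\left(v,f \right)} = 96 - 80 v + 82 f$ ($b{\left(v,f \right)} = 2 \frac{-10 - \left(38 - 40 v + 41 f\right)}{-1 + 0} = 2 \frac{-10 - \left(38 - 40 v + 41 f\right)}{-1} = 2 \left(- (-10 - \left(38 - 40 v + 41 f\right))\right) = 2 \left(- (-48 - 41 f + 40 v)\right) = 2 \left(48 - 40 v + 41 f\right) = 96 - 80 v + 82 f$)
$-4891387 - b{\left(472,64 \right)} = -4891387 - \left(96 - 37760 + 82 \cdot 64\right) = -4891387 - \left(96 - 37760 + 5248\right) = -4891387 - -32416 = -4891387 + 32416 = -4858971$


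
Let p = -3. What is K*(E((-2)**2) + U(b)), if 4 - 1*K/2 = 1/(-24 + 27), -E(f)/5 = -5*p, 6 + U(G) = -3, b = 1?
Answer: -616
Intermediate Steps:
U(G) = -9 (U(G) = -6 - 3 = -9)
E(f) = -75 (E(f) = -(-25)*(-3) = -5*15 = -75)
K = 22/3 (K = 8 - 2/(-24 + 27) = 8 - 2/3 = 22/3 ≈ 7.3333)
K*(E((-2)**2) + U(b)) = 22*(-75 - 9)/3 = (22/3)*(-84) = -616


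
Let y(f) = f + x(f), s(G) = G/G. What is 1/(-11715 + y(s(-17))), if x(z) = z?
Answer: -1/11713 ≈ -8.5375e-5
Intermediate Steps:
s(G) = 1
y(f) = 2*f (y(f) = f + f = 2*f)
1/(-11715 + y(s(-17))) = 1/(-11715 + 2*1) = 1/(-11715 + 2) = 1/(-11713) = -1/11713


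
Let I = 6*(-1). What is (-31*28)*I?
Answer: 5208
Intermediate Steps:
I = -6
(-31*28)*I = -31*28*(-6) = -868*(-6) = 5208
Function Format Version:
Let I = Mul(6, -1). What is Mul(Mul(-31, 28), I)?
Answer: 5208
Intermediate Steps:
I = -6
Mul(Mul(-31, 28), I) = Mul(Mul(-31, 28), -6) = Mul(-868, -6) = 5208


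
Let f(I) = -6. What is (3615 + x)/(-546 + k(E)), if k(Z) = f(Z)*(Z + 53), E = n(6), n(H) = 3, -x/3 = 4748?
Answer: 1181/98 ≈ 12.051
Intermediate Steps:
x = -14244 (x = -3*4748 = -14244)
E = 3
k(Z) = -318 - 6*Z (k(Z) = -6*(Z + 53) = -6*(53 + Z) = -318 - 6*Z)
(3615 + x)/(-546 + k(E)) = (3615 - 14244)/(-546 + (-318 - 6*3)) = -10629/(-546 + (-318 - 18)) = -10629/(-546 - 336) = -10629/(-882) = -10629*(-1/882) = 1181/98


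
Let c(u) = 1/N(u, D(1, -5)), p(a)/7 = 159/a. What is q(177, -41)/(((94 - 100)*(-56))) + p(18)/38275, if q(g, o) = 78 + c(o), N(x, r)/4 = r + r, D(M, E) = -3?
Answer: 72111149/308649600 ≈ 0.23363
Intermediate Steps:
N(x, r) = 8*r (N(x, r) = 4*(r + r) = 4*(2*r) = 8*r)
p(a) = 1113/a (p(a) = 7*(159/a) = 1113/a)
c(u) = -1/24 (c(u) = 1/(8*(-3)) = 1/(-24) = -1/24)
q(g, o) = 1871/24 (q(g, o) = 78 - 1/24 = 1871/24)
q(177, -41)/(((94 - 100)*(-56))) + p(18)/38275 = 1871/(24*(((94 - 100)*(-56)))) + (1113/18)/38275 = 1871/(24*((-6*(-56)))) + (1113*(1/18))*(1/38275) = (1871/24)/336 + (371/6)*(1/38275) = (1871/24)*(1/336) + 371/229650 = 1871/8064 + 371/229650 = 72111149/308649600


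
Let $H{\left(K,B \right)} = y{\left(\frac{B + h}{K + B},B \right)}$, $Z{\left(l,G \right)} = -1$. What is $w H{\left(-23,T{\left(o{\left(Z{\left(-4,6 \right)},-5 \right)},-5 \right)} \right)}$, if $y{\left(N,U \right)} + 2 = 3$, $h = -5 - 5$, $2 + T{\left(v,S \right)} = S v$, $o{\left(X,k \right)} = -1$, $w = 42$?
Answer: $42$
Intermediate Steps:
$T{\left(v,S \right)} = -2 + S v$
$h = -10$
$y{\left(N,U \right)} = 1$ ($y{\left(N,U \right)} = -2 + 3 = 1$)
$H{\left(K,B \right)} = 1$
$w H{\left(-23,T{\left(o{\left(Z{\left(-4,6 \right)},-5 \right)},-5 \right)} \right)} = 42 \cdot 1 = 42$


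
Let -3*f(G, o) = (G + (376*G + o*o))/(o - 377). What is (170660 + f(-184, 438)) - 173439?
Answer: -631033/183 ≈ -3448.3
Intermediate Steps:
f(G, o) = -(o**2 + 377*G)/(3*(-377 + o)) (f(G, o) = -(G + (376*G + o*o))/(3*(o - 377)) = -(G + (376*G + o**2))/(3*(-377 + o)) = -(G + (o**2 + 376*G))/(3*(-377 + o)) = -(o**2 + 377*G)/(3*(-377 + o)))
(170660 + f(-184, 438)) - 173439 = (170660 + (-1*438**2 - 377*(-184))/(3*(-377 + 438))) - 173439 = (170660 + (1/3)*(-1*191844 + 69368)/61) - 173439 = (170660 + (1/3)*(1/61)*(-191844 + 69368)) - 173439 = (170660 + (1/3)*(1/61)*(-122476)) - 173439 = (170660 - 122476/183) - 173439 = 31108304/183 - 173439 = -631033/183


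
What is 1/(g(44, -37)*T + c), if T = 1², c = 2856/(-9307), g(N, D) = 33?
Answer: 9307/304275 ≈ 0.030587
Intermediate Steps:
c = -2856/9307 (c = 2856*(-1/9307) = -2856/9307 ≈ -0.30687)
T = 1
1/(g(44, -37)*T + c) = 1/(33*1 - 2856/9307) = 1/(33 - 2856/9307) = 1/(304275/9307) = 9307/304275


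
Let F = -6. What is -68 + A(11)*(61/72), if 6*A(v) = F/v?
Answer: -53917/792 ≈ -68.077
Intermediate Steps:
A(v) = -1/v (A(v) = (-6/v)/6 = -1/v)
-68 + A(11)*(61/72) = -68 + (-1/11)*(61/72) = -68 + (-1*1/11)*(61*(1/72)) = -68 - 1/11*61/72 = -68 - 61/792 = -53917/792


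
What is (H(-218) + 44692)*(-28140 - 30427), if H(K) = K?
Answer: -2604708758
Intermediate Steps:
(H(-218) + 44692)*(-28140 - 30427) = (-218 + 44692)*(-28140 - 30427) = 44474*(-58567) = -2604708758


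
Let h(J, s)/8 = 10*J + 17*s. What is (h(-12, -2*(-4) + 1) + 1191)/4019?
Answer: 1455/4019 ≈ 0.36203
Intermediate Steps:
h(J, s) = 80*J + 136*s (h(J, s) = 8*(10*J + 17*s) = 80*J + 136*s)
(h(-12, -2*(-4) + 1) + 1191)/4019 = ((80*(-12) + 136*(-2*(-4) + 1)) + 1191)/4019 = ((-960 + 136*(8 + 1)) + 1191)*(1/4019) = ((-960 + 136*9) + 1191)*(1/4019) = ((-960 + 1224) + 1191)*(1/4019) = (264 + 1191)*(1/4019) = 1455*(1/4019) = 1455/4019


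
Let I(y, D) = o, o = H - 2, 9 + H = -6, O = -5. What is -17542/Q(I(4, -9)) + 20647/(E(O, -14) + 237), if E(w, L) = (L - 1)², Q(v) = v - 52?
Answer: 96253/322 ≈ 298.92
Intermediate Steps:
H = -15 (H = -9 - 6 = -15)
o = -17 (o = -15 - 2 = -17)
I(y, D) = -17
Q(v) = -52 + v
E(w, L) = (-1 + L)²
-17542/Q(I(4, -9)) + 20647/(E(O, -14) + 237) = -17542/(-52 - 17) + 20647/((-1 - 14)² + 237) = -17542/(-69) + 20647/((-15)² + 237) = -17542*(-1/69) + 20647/(225 + 237) = 17542/69 + 20647/462 = 17542/69 + 20647*(1/462) = 17542/69 + 1877/42 = 96253/322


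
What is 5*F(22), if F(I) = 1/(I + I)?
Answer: 5/44 ≈ 0.11364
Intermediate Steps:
F(I) = 1/(2*I)
5*F(22) = 5*((1/2)/22) = 5*((1/2)*(1/22)) = 5*(1/44) = 5/44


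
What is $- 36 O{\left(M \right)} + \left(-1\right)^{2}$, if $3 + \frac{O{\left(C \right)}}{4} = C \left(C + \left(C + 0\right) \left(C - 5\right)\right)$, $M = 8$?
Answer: $-36431$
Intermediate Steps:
$O{\left(C \right)} = -12 + 4 C \left(C + C \left(-5 + C\right)\right)$ ($O{\left(C \right)} = -12 + 4 C \left(C + \left(C + 0\right) \left(C - 5\right)\right) = -12 + 4 C \left(C + C \left(-5 + C\right)\right)$)
$- 36 O{\left(M \right)} + \left(-1\right)^{2} = - 36 \left(-12 - 16 \cdot 8^{2} + 4 \cdot 8^{3}\right) + \left(-1\right)^{2} = - 36 \left(-12 - 1024 + 4 \cdot 512\right) + 1 = - 36 \left(-12 - 1024 + 2048\right) + 1 = \left(-36\right) 1012 + 1 = -36432 + 1 = -36431$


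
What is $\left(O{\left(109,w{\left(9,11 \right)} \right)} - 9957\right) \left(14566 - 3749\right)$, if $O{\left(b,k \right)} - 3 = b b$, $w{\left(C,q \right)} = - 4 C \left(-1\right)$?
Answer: $20844359$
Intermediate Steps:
$w{\left(C,q \right)} = 4 C$
$O{\left(b,k \right)} = 3 + b^{2}$ ($O{\left(b,k \right)} = 3 + b b = 3 + b^{2}$)
$\left(O{\left(109,w{\left(9,11 \right)} \right)} - 9957\right) \left(14566 - 3749\right) = \left(\left(3 + 109^{2}\right) - 9957\right) \left(14566 - 3749\right) = \left(\left(3 + 11881\right) - 9957\right) 10817 = \left(11884 - 9957\right) 10817 = 1927 \cdot 10817 = 20844359$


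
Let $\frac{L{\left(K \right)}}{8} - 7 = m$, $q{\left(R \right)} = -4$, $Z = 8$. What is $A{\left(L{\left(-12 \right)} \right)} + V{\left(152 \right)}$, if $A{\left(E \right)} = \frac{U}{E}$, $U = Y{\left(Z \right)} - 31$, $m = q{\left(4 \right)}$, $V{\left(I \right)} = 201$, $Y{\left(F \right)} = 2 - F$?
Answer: $\frac{4787}{24} \approx 199.46$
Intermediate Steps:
$m = -4$
$U = -37$ ($U = \left(2 - 8\right) - 31 = -6 - 31 = -37$)
$L{\left(K \right)} = 24$ ($L{\left(K \right)} = 56 + 8 \left(-4\right) = 56 - 32 = 24$)
$A{\left(E \right)} = - \frac{37}{E}$
$A{\left(L{\left(-12 \right)} \right)} + V{\left(152 \right)} = - \frac{37}{24} + 201 = \frac{4787}{24}$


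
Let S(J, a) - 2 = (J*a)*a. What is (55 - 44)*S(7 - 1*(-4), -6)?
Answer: 4378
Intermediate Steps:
S(J, a) = 2 + J*a**2 (S(J, a) = 2 + (J*a)*a = 2 + J*a**2)
(55 - 44)*S(7 - 1*(-4), -6) = (55 - 44)*(2 + (7 - 1*(-4))*(-6)**2) = 11*(2 + (7 + 4)*36) = 11*(2 + 11*36) = 11*(2 + 396) = 11*398 = 4378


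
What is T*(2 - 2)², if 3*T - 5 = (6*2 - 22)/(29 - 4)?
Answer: 0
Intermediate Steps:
T = 23/15 (T = 5/3 + ((6*2 - 22)/(29 - 4))/3 = 5/3 + ((12 - 22)/25)/3 = 5/3 + (-10*1/25)/3 = 5/3 + (⅓)*(-⅖) = 5/3 - 2/15 = 23/15 ≈ 1.5333)
T*(2 - 2)² = 23*(2 - 2)²/15 = (23/15)*0² = (23/15)*0 = 0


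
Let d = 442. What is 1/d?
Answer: 1/442 ≈ 0.0022624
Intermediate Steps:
1/d = 1/442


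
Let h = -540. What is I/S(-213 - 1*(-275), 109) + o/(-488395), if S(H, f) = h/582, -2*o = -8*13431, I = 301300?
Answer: -1427388594466/4395555 ≈ -3.2473e+5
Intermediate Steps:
o = 53724 (o = -(-4)*13431 = -½*(-107448) = 53724)
S(H, f) = -90/97 (S(H, f) = -540/582 = -540*1/582 = -90/97)
I/S(-213 - 1*(-275), 109) + o/(-488395) = 301300/(-90/97) + 53724/(-488395) = 301300*(-97/90) + 53724*(-1/488395) = -2922610/9 - 53724/488395 = -1427388594466/4395555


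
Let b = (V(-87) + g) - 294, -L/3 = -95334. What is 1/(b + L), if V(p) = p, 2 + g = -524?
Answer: 1/285095 ≈ 3.5076e-6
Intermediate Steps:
g = -526 (g = -2 - 524 = -526)
L = 286002 (L = -3*(-95334) = 286002)
b = -907 (b = (-87 - 526) - 294 = -613 - 294 = -907)
1/(b + L) = 1/(-907 + 286002) = 1/285095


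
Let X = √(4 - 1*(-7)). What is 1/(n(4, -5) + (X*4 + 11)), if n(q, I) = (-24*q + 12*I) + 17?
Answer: -8/1013 - √11/4052 ≈ -0.0087159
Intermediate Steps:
X = √11 (X = √(4 + 7) = √11 ≈ 3.3166)
n(q, I) = 17 - 24*q + 12*I
1/(n(4, -5) + (X*4 + 11)) = 1/((17 - 24*4 + 12*(-5)) + (√11*4 + 11)) = 1/((17 - 96 - 60) + (4*√11 + 11)) = 1/(-139 + (11 + 4*√11)) = 1/(-128 + 4*√11)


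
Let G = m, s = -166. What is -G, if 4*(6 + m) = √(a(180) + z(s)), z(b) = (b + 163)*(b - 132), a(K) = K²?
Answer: 6 - √33294/4 ≈ -39.617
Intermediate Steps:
z(b) = (-132 + b)*(163 + b) (z(b) = (163 + b)*(-132 + b) = (-132 + b)*(163 + b))
m = -6 + √33294/4 (m = -6 + √(180² + (-21516 + (-166)² + 31*(-166)))/4 = -6 + √(32400 + (-21516 + 27556 - 5146))/4 = -6 + √(32400 + 894)/4 = -6 + √33294/4 ≈ 39.617)
G = -6 + √33294/4 ≈ 39.617
-G = -(-6 + √33294/4) = 6 - √33294/4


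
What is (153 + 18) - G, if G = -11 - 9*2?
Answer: 200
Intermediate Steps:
G = -29 (G = -11 - 18 = -29)
(153 + 18) - G = (153 + 18) - 1*(-29) = 171 + 29 = 200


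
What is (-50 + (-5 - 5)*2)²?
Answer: 4900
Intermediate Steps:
(-50 + (-5 - 5)*2)² = (-50 - 10*2)² = (-50 - 20)² = (-70)² = 4900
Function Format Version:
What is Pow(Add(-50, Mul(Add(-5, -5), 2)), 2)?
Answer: 4900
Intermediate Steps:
Pow(Add(-50, Mul(Add(-5, -5), 2)), 2) = Pow(Add(-50, Mul(-10, 2)), 2) = Pow(Add(-50, -20), 2) = Pow(-70, 2) = 4900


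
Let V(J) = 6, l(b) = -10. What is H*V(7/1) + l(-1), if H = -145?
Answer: -880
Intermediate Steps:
H*V(7/1) + l(-1) = -145*6 - 10 = -870 - 10 = -880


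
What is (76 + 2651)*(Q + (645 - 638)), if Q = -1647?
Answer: -4472280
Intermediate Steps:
(76 + 2651)*(Q + (645 - 638)) = (76 + 2651)*(-1647 + (645 - 638)) = 2727*(-1647 + 7) = 2727*(-1640) = -4472280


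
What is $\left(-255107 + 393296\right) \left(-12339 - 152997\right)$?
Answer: $-22847616504$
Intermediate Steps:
$\left(-255107 + 393296\right) \left(-12339 - 152997\right) = 138189 \left(-165336\right) = -22847616504$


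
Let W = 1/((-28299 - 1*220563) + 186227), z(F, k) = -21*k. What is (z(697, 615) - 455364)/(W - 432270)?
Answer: 29330655165/27075231451 ≈ 1.0833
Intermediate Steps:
W = -1/62635 (W = 1/((-28299 - 220563) + 186227) = 1/(-248862 + 186227) = 1/(-62635) = -1/62635 ≈ -1.5966e-5)
(z(697, 615) - 455364)/(W - 432270) = (-21*615 - 455364)/(-1/62635 - 432270) = (-12915 - 455364)/(-27075231451/62635) = -468279*(-62635/27075231451) = 29330655165/27075231451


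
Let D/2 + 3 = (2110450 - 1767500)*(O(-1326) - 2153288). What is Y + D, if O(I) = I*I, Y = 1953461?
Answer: -270936777345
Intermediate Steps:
O(I) = I**2
D = -270938730806 (D = -6 + 2*((2110450 - 1767500)*((-1326)**2 - 2153288)) = -6 + 2*(342950*(1758276 - 2153288)) = -6 + 2*(342950*(-395012)) = -6 + 2*(-135469365400) = -6 - 270938730800 = -270938730806)
Y + D = 1953461 - 270938730806 = -270936777345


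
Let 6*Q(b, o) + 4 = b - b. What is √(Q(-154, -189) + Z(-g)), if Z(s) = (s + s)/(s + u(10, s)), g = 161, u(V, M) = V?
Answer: 2*√75198/453 ≈ 1.2107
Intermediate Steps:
Q(b, o) = -⅔ (Q(b, o) = -⅔ + (b - b)/6 = -⅔ + (⅙)*0 = -⅔ + 0 = -⅔)
Z(s) = 2*s/(10 + s) (Z(s) = (s + s)/(s + 10) = (2*s)/(10 + s) = 2*s/(10 + s))
√(Q(-154, -189) + Z(-g)) = √(-⅔ + 2*(-1*161)/(10 - 1*161)) = √(-⅔ + 2*(-161)/(10 - 161)) = √(-⅔ + 2*(-161)/(-151)) = √(-⅔ + 2*(-161)*(-1/151)) = √(-⅔ + 322/151) = √(664/453) = 2*√75198/453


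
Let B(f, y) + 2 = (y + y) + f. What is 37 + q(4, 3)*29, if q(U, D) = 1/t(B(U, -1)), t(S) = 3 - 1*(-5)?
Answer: 325/8 ≈ 40.625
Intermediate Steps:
B(f, y) = -2 + f + 2*y (B(f, y) = -2 + ((y + y) + f) = -2 + (2*y + f) = -2 + (f + 2*y) = -2 + f + 2*y)
t(S) = 8 (t(S) = 3 + 5 = 8)
q(U, D) = 1/8
37 + q(4, 3)*29 = 37 + (1/8)*29 = 37 + 29/8 = 325/8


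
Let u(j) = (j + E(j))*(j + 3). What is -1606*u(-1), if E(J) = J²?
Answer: 0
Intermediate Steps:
u(j) = (3 + j)*(j + j²) (u(j) = (j + j²)*(j + 3) = (j + j²)*(3 + j) = (3 + j)*(j + j²))
-1606*u(-1) = -(-1606)*(3 + (-1)² + 4*(-1)) = -(-1606)*(3 + 1 - 4) = -(-1606)*0 = -1606*0 = 0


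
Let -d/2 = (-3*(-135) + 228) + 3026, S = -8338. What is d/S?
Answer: 3659/4169 ≈ 0.87767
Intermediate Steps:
d = -7318 (d = -2*((-3*(-135) + 228) + 3026) = -2*((405 + 228) + 3026) = -2*(633 + 3026) = -2*3659 = -7318)
d/S = -7318/(-8338) = -7318*(-1/8338) = 3659/4169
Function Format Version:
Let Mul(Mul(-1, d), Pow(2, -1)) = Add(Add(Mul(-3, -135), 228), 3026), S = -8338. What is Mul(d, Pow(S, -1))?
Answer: Rational(3659, 4169) ≈ 0.87767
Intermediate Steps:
d = -7318 (d = Mul(-2, Add(Add(Mul(-3, -135), 228), 3026)) = Mul(-2, Add(Add(405, 228), 3026)) = Mul(-2, Add(633, 3026)) = Mul(-2, 3659) = -7318)
Mul(d, Pow(S, -1)) = Mul(-7318, Pow(-8338, -1)) = Mul(-7318, Rational(-1, 8338)) = Rational(3659, 4169)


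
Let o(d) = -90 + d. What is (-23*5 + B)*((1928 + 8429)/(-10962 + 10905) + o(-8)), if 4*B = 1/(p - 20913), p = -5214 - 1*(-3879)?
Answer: 163161953383/5072544 ≈ 32166.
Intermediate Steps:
p = -1335 (p = -5214 + 3879 = -1335)
B = -1/88992 (B = 1/(4*(-1335 - 20913)) = (¼)/(-22248) = (¼)*(-1/22248) = -1/88992 ≈ -1.1237e-5)
(-23*5 + B)*((1928 + 8429)/(-10962 + 10905) + o(-8)) = (-23*5 - 1/88992)*((1928 + 8429)/(-10962 + 10905) + (-90 - 8)) = (-115 - 1/88992)*(10357/(-57) - 98) = -10234081*(10357*(-1/57) - 98)/88992 = -10234081*(-10357/57 - 98)/88992 = -10234081/88992*(-15943/57) = 163161953383/5072544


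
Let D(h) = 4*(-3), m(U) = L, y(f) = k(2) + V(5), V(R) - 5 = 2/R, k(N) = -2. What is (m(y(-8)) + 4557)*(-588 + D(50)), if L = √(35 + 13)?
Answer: -2734200 - 2400*√3 ≈ -2.7384e+6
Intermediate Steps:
V(R) = 5 + 2/R
L = 4*√3 (L = √48 = 4*√3 ≈ 6.9282)
y(f) = 17/5 (y(f) = -2 + (5 + 2/5) = -2 + (5 + 2*(⅕)) = -2 + (5 + ⅖) = -2 + 27/5 = 17/5)
m(U) = 4*√3
D(h) = -12
(m(y(-8)) + 4557)*(-588 + D(50)) = (4*√3 + 4557)*(-588 - 12) = (4557 + 4*√3)*(-600) = -2734200 - 2400*√3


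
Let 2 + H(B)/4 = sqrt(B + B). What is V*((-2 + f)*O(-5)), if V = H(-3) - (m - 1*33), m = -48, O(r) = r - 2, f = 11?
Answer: -4599 - 252*I*sqrt(6) ≈ -4599.0 - 617.27*I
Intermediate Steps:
O(r) = -2 + r
H(B) = -8 + 4*sqrt(2)*sqrt(B) (H(B) = -8 + 4*sqrt(B + B) = -8 + 4*sqrt(2*B) = -8 + 4*(sqrt(2)*sqrt(B)) = -8 + 4*sqrt(2)*sqrt(B))
V = 73 + 4*I*sqrt(6) (V = (-8 + 4*sqrt(2)*sqrt(-3)) - (-48 - 1*33) = (-8 + 4*sqrt(2)*(I*sqrt(3))) - (-48 - 33) = (-8 + 4*I*sqrt(6)) - 1*(-81) = (-8 + 4*I*sqrt(6)) + 81 = 73 + 4*I*sqrt(6) ≈ 73.0 + 9.798*I)
V*((-2 + f)*O(-5)) = (73 + 4*I*sqrt(6))*((-2 + 11)*(-2 - 5)) = (73 + 4*I*sqrt(6))*(9*(-7)) = (73 + 4*I*sqrt(6))*(-63) = -4599 - 252*I*sqrt(6)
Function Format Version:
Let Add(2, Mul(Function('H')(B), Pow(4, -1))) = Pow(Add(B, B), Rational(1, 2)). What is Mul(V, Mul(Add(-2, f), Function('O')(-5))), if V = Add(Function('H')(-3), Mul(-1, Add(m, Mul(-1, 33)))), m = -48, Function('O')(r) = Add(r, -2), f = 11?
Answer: Add(-4599, Mul(-252, I, Pow(6, Rational(1, 2)))) ≈ Add(-4599.0, Mul(-617.27, I))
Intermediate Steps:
Function('O')(r) = Add(-2, r)
Function('H')(B) = Add(-8, Mul(4, Pow(2, Rational(1, 2)), Pow(B, Rational(1, 2)))) (Function('H')(B) = Add(-8, Mul(4, Pow(Add(B, B), Rational(1, 2)))) = Add(-8, Mul(4, Pow(Mul(2, B), Rational(1, 2)))) = Add(-8, Mul(4, Mul(Pow(2, Rational(1, 2)), Pow(B, Rational(1, 2))))) = Add(-8, Mul(4, Pow(2, Rational(1, 2)), Pow(B, Rational(1, 2)))))
V = Add(73, Mul(4, I, Pow(6, Rational(1, 2)))) (V = Add(Add(-8, Mul(4, Pow(2, Rational(1, 2)), Pow(-3, Rational(1, 2)))), Mul(-1, Add(-48, Mul(-1, 33)))) = Add(Add(-8, Mul(4, Pow(2, Rational(1, 2)), Mul(I, Pow(3, Rational(1, 2))))), Mul(-1, Add(-48, -33))) = Add(Add(-8, Mul(4, I, Pow(6, Rational(1, 2)))), Mul(-1, -81)) = Add(Add(-8, Mul(4, I, Pow(6, Rational(1, 2)))), 81) = Add(73, Mul(4, I, Pow(6, Rational(1, 2)))) ≈ Add(73.000, Mul(9.7980, I)))
Mul(V, Mul(Add(-2, f), Function('O')(-5))) = Mul(Add(73, Mul(4, I, Pow(6, Rational(1, 2)))), Mul(Add(-2, 11), Add(-2, -5))) = Mul(Add(73, Mul(4, I, Pow(6, Rational(1, 2)))), Mul(9, -7)) = Mul(Add(73, Mul(4, I, Pow(6, Rational(1, 2)))), -63) = Add(-4599, Mul(-252, I, Pow(6, Rational(1, 2))))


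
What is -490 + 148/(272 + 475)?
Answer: -365882/747 ≈ -489.80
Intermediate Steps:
-490 + 148/(272 + 475) = -490 + 148/747 = -365882/747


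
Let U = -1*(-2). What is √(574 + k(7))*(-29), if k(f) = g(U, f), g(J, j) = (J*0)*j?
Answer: -29*√574 ≈ -694.79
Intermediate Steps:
U = 2
g(J, j) = 0 (g(J, j) = 0*j = 0)
k(f) = 0
√(574 + k(7))*(-29) = √(574 + 0)*(-29) = √574*(-29) = -29*√574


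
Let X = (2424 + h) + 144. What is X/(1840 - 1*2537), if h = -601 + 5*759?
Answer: -5762/697 ≈ -8.2669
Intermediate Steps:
h = 3194 (h = -601 + 3795 = 3194)
X = 5762 (X = (2424 + 3194) + 144 = 5618 + 144 = 5762)
X/(1840 - 1*2537) = 5762/(1840 - 1*2537) = 5762/(1840 - 2537) = 5762/(-697) = 5762*(-1/697) = -5762/697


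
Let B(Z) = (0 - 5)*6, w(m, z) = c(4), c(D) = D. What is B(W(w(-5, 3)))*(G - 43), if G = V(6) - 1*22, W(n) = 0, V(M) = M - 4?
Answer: 1890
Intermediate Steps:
V(M) = -4 + M
w(m, z) = 4
G = -20 (G = (-4 + 6) - 1*22 = 2 - 22 = -20)
B(Z) = -30 (B(Z) = -5*6 = -30)
B(W(w(-5, 3)))*(G - 43) = -30*(-20 - 43) = -30*(-63) = 1890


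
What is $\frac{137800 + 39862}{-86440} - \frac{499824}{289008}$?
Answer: $- \frac{109433479}{28914180} \approx -3.7848$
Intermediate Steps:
$\frac{137800 + 39862}{-86440} - \frac{499824}{289008} = 177662 \left(- \frac{1}{86440}\right) - \frac{1157}{669} = - \frac{88831}{43220} - \frac{1157}{669} = - \frac{109433479}{28914180}$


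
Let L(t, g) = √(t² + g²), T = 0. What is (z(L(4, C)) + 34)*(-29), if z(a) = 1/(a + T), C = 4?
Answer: -986 - 29*√2/8 ≈ -991.13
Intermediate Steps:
L(t, g) = √(g² + t²)
z(a) = 1/a (z(a) = 1/(a + 0) = 1/a)
(z(L(4, C)) + 34)*(-29) = (1/(√(4² + 4²)) + 34)*(-29) = (1/(√(16 + 16)) + 34)*(-29) = (1/(√32) + 34)*(-29) = (1/(4*√2) + 34)*(-29) = (√2/8 + 34)*(-29) = (34 + √2/8)*(-29) = -986 - 29*√2/8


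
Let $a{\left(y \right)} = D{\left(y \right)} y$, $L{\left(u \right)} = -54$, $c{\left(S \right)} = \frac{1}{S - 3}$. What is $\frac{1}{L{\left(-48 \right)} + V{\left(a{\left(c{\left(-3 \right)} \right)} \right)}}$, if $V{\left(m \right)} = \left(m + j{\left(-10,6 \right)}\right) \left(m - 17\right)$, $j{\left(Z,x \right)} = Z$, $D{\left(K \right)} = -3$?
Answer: $\frac{4}{411} \approx 0.0097324$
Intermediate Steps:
$c{\left(S \right)} = \frac{1}{-3 + S}$
$a{\left(y \right)} = - 3 y$
$V{\left(m \right)} = \left(-17 + m\right) \left(-10 + m\right)$ ($V{\left(m \right)} = \left(m - 10\right) \left(m - 17\right) = \left(-10 + m\right) \left(-17 + m\right) = \left(-17 + m\right) \left(-10 + m\right)$)
$\frac{1}{L{\left(-48 \right)} + V{\left(a{\left(c{\left(-3 \right)} \right)} \right)}} = \frac{1}{-54 + \left(170 + \left(- \frac{3}{-3 - 3}\right)^{2} - 27 \left(- \frac{3}{-3 - 3}\right)\right)} = \frac{1}{-54 + \left(170 + \left(- \frac{3}{-6}\right)^{2} - 27 \left(- \frac{3}{-6}\right)\right)} = \frac{1}{-54 + \left(170 + \left(\left(-3\right) \left(- \frac{1}{6}\right)\right)^{2} - 27 \left(\left(-3\right) \left(- \frac{1}{6}\right)\right)\right)} = \frac{1}{-54 + \left(170 + \left(\frac{1}{2}\right)^{2} - \frac{27}{2}\right)} = \frac{1}{-54 + \left(170 + \frac{1}{4} - \frac{27}{2}\right)} = \frac{1}{-54 + \frac{627}{4}} = \frac{1}{\frac{411}{4}} = \frac{4}{411}$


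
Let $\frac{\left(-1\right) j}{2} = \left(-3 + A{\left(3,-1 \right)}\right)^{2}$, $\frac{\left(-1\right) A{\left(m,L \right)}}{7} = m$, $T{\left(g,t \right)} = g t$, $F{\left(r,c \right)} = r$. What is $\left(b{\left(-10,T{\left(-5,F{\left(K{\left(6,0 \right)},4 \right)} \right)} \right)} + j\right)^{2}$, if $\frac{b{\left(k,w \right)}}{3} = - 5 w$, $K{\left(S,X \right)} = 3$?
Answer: $859329$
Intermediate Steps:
$b{\left(k,w \right)} = - 15 w$ ($b{\left(k,w \right)} = 3 \left(- 5 w\right) = - 15 w$)
$A{\left(m,L \right)} = - 7 m$
$j = -1152$ ($j = - 2 \left(-3 - 21\right)^{2} = - 2 \left(-24\right)^{2} = \left(-2\right) 576 = -1152$)
$\left(b{\left(-10,T{\left(-5,F{\left(K{\left(6,0 \right)},4 \right)} \right)} \right)} + j\right)^{2} = \left(- 15 \left(\left(-5\right) 3\right) - 1152\right)^{2} = \left(\left(-15\right) \left(-15\right) - 1152\right)^{2} = \left(225 - 1152\right)^{2} = \left(-927\right)^{2} = 859329$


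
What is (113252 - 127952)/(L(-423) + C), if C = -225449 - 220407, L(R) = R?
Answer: 14700/446279 ≈ 0.032939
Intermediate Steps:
C = -445856
(113252 - 127952)/(L(-423) + C) = (113252 - 127952)/(-423 - 445856) = -14700/(-446279) = -14700*(-1/446279) = 14700/446279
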